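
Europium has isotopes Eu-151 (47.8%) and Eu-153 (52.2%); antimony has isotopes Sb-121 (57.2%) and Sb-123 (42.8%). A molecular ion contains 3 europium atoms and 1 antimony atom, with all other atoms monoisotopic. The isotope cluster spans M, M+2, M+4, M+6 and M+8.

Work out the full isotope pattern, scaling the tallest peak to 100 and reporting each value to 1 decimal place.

Europium pattern (n=3): 0.10921535 : 0.35780594 : 0.39074206 : 0.14223665
Antimony pattern (n=1): 0.5720 : 0.4280
Convolve the two distributions (both contribute in 2-u steps):
  M: 0.10921535×0.5720 = 0.062471
  M+2: 0.10921535×0.4280 + 0.35780594×0.5720 = 0.251409
  M+4: 0.35780594×0.4280 + 0.39074206×0.5720 = 0.376645
  M+6: 0.39074206×0.4280 + 0.14223665×0.5720 = 0.248597
  M+8: 0.14223665×0.4280 = 0.060877
Scale to base peak (0.376645) = 100: 16.6 : 66.7 : 100.0 : 66.0 : 16.2

16.6 : 66.7 : 100.0 : 66.0 : 16.2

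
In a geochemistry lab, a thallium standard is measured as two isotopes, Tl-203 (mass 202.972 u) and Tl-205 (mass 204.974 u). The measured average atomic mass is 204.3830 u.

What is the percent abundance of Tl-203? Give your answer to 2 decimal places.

With x = fraction of Tl-203 (so Tl-205 is 1 − x):
202.972·x + 204.974·(1 − x) = 204.3830
(202.972 − 204.974)·x = 204.3830 − 204.974
x = -0.5910 / -2.002 = 0.29520 → 29.52% Tl-203, 70.48% Tl-205.

29.52%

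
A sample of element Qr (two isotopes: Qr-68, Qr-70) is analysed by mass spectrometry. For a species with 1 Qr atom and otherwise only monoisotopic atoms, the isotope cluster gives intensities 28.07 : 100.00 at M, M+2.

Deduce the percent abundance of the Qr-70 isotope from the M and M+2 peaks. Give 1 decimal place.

78.1%

Let p = fractional abundance of Qr-68. I(M+2)/I(M) = [C(1,1)·p^0·(1−p)] / p^1 = 1·(1−p)/p = 100.00/28.07 = 3.5625
(1−p)/p = 3.5625/1 = 3.5625  ⇒  p = 1/(1 + 3.5625) = 0.2192
Qr-68: 21.9%, Qr-70: 78.1%.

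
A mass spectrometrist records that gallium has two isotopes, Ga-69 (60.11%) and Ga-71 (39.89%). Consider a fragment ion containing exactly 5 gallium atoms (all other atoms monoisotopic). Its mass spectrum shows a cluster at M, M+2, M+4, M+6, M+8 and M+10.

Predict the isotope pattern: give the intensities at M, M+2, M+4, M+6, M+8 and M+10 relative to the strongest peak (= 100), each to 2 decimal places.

Each Ga atom is independently Ga-69 (p = 0.6011) or Ga-71 (q = 0.3989); the cluster is the binomial expansion (p + q)^5.
P(M) = 0.6011^5 = 0.078475
P(M+2) = 5 × 0.6011^4 × 0.3989^1 = 0.260388
P(M+4) = 10 × 0.6011^3 × 0.3989^2 = 0.345596
P(M+6) = 10 × 0.6011^2 × 0.3989^3 = 0.229343
P(M+8) = 5 × 0.6011^1 × 0.3989^4 = 0.076098
P(M+10) = 0.3989^5 = 0.010100
The M+4 peak is largest (0.345596); scaling to 100 gives 22.71 : 75.34 : 100.00 : 66.36 : 22.02 : 2.92.

22.71 : 75.34 : 100.00 : 66.36 : 22.02 : 2.92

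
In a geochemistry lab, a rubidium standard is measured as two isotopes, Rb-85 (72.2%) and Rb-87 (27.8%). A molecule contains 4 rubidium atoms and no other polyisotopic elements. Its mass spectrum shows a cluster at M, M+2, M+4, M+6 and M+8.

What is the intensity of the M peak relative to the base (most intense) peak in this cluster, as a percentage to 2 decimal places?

(0.722 + 0.278)^4 gives M 0.2717, M+2 0.4185, M+4 0.2417, M+6 0.0620, M+8 0.0060; the largest is M+2.
P(M+2) = C(4,1) × 0.722^3 × 0.278^1 = 4 × 0.37636705 × 0.2780 = 0.418520 (base)
P(M) = C(4,0) × 0.722^4 × 0.278^0 = 1 × 0.27173701 × 1.0000 = 0.271737
Relative intensity = 0.271737 / 0.418520 × 100 = 64.93

64.93%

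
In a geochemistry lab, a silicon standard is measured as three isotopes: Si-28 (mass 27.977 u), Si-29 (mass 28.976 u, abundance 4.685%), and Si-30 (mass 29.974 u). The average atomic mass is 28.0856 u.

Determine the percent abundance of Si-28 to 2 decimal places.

Let x and y be the fractions of Si-28 and Si-30. Then x + y = 1 − 0.04685 = 0.95315 and 27.977x + 29.974y = 28.0856 − 0.04685×28.976 = 26.7280744.
Substituting: 27.977x + 29.974(0.95315 − x) = 26.7280744
(27.977 − 29.974)x = -1.8416437  ⇒  x = 0.92221, y = 0.03094
Si-28: 92.22%, Si-30: 3.09%.

92.22%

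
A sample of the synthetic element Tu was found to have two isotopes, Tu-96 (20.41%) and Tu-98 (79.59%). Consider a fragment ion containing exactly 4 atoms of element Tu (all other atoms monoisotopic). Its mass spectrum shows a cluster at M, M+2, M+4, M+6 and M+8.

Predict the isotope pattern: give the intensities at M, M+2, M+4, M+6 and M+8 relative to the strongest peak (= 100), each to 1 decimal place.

The 4 Tu atoms are independent, so intensities follow the terms of (0.2041 + 0.7959)^4.
P(M) = 0.2041^4 = 0.001735
P(M+2) = 4 × 0.2041^3 × 0.7959^1 = 0.027067
P(M+4) = 6 × 0.2041^2 × 0.7959^2 = 0.158327
P(M+6) = 4 × 0.2041^1 × 0.7959^3 = 0.411603
P(M+8) = 0.7959^4 = 0.401268
The M+6 peak is largest (0.411603); scaling to 100 gives 0.4 : 6.6 : 38.5 : 100.0 : 97.5.

0.4 : 6.6 : 38.5 : 100.0 : 97.5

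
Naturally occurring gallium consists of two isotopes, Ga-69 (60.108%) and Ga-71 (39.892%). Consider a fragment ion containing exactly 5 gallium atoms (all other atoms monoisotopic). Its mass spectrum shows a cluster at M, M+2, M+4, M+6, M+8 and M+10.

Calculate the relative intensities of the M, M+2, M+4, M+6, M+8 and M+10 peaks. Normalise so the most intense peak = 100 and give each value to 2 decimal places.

22.70 : 75.34 : 100.00 : 66.37 : 22.02 : 2.92

Each Ga atom is independently Ga-69 (p = 0.60108) or Ga-71 (q = 0.39892); the cluster is the binomial expansion (p + q)^5.
P(M) = 0.60108^5 = 0.078462
P(M+2) = 5 × 0.60108^4 × 0.39892^1 = 0.260366
P(M+4) = 10 × 0.60108^3 × 0.39892^2 = 0.345596
P(M+6) = 10 × 0.60108^2 × 0.39892^3 = 0.229362
P(M+8) = 5 × 0.60108^1 × 0.39892^4 = 0.076111
P(M+10) = 0.39892^5 = 0.010103
The M+4 peak is largest (0.345596); scaling to 100 gives 22.70 : 75.34 : 100.00 : 66.37 : 22.02 : 2.92.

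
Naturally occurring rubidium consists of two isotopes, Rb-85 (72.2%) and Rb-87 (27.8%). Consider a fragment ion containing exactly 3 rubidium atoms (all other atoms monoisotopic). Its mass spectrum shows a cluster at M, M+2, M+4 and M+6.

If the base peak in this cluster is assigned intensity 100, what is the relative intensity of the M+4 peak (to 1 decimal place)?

(0.722 + 0.278)^3 gives M 0.3764, M+2 0.4348, M+4 0.1674, M+6 0.0215; the largest is M+2.
P(M+2) = C(3,1) × 0.722^2 × 0.278^1 = 3 × 0.521284 × 0.2780 = 0.434751 (base)
P(M+4) = C(3,2) × 0.722^1 × 0.278^2 = 3 × 0.7220 × 0.077284 = 0.167397
Relative intensity = 0.167397 / 0.434751 × 100 = 38.5

38.5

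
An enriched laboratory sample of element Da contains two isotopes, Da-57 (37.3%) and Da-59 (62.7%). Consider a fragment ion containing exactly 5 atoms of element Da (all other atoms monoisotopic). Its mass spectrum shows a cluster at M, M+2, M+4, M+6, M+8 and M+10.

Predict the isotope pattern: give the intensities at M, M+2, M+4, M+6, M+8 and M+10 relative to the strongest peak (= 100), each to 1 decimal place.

2.1 : 17.7 : 59.5 : 100.0 : 84.0 : 28.3

Each Da atom is independently Da-57 (p = 0.373) or Da-59 (q = 0.627); the cluster is the binomial expansion (p + q)^5.
P(M) = 0.373^5 = 0.007220
P(M+2) = 5 × 0.373^4 × 0.627^1 = 0.060684
P(M+4) = 10 × 0.373^3 × 0.627^2 = 0.204015
P(M+6) = 10 × 0.373^2 × 0.627^3 = 0.342942
P(M+8) = 5 × 0.373^1 × 0.627^4 = 0.288237
P(M+10) = 0.627^5 = 0.096903
The M+6 peak is largest (0.342942); scaling to 100 gives 2.1 : 17.7 : 59.5 : 100.0 : 84.0 : 28.3.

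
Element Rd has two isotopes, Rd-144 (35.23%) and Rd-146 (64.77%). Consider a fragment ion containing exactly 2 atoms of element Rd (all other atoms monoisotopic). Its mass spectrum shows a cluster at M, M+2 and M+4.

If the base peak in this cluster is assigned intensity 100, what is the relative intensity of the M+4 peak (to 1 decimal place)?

Binomial terms of (0.3523 + 0.6477)^2: M 0.1241, M+2 0.4564, M+4 0.4195 → M+2 is the base peak.
P(M+2) = C(2,1) × 0.3523^1 × 0.6477^1 = 2 × 0.3523 × 0.6477 = 0.456369 (base)
P(M+4) = C(2,2) × 0.3523^0 × 0.6477^2 = 1 × 1.0000 × 0.41951529 = 0.419515
Relative intensity = 0.419515 / 0.456369 × 100 = 91.9

91.9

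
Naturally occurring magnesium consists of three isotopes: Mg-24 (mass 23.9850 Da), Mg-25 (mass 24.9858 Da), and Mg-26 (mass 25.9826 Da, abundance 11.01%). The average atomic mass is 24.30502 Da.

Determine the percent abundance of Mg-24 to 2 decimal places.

The remaining 88.99% is split between Mg-24 (fraction x) and Mg-25 (fraction 0.8899 − x).
Substituting: 23.9850x + 24.9858(0.8899 − x) = 21.44433574
(23.9850 − 24.9858)x = -0.79052768  ⇒  x = 0.78990, y = 0.10000
Mg-24: 78.99%, Mg-25: 10.00%.

78.99%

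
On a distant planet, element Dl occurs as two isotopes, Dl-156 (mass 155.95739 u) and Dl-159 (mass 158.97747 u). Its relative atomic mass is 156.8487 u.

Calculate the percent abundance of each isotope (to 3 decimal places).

Writing the weighted mean with unknown fraction x of Dl-156:
155.95739·x + 158.97747·(1 − x) = 156.8487
(155.95739 − 158.97747)·x = 156.8487 − 158.97747
x = -2.12877 / -3.02008 = 0.70487 → 70.487% Dl-156, 29.513% Dl-159.

Dl-156: 70.487%, Dl-159: 29.513%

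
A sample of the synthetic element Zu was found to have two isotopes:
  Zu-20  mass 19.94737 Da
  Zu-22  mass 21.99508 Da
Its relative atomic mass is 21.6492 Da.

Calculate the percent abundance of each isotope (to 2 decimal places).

Zu-20: 16.89%, Zu-22: 83.11%

With x = fraction of Zu-20 (so Zu-22 is 1 − x):
19.94737·x + 21.99508·(1 − x) = 21.6492
(19.94737 − 21.99508)·x = 21.6492 − 21.99508
x = -0.34588 / -2.04771 = 0.16891 → 16.89% Zu-20, 83.11% Zu-22.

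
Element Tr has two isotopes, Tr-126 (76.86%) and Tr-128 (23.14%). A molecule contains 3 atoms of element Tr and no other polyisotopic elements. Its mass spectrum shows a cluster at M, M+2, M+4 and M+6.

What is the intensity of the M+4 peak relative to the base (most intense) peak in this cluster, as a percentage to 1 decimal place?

27.2%

Binomial terms of (0.7686 + 0.2314)^3: M 0.4540, M+2 0.4101, M+4 0.1235, M+6 0.0124 → M is the base peak.
P(M) = C(3,0) × 0.7686^3 × 0.2314^0 = 1 × 0.45404734 × 1.0000 = 0.454047 (base)
P(M+4) = C(3,2) × 0.7686^1 × 0.2314^2 = 3 × 0.7686 × 0.05354596 = 0.123466
Relative intensity = 0.123466 / 0.454047 × 100 = 27.2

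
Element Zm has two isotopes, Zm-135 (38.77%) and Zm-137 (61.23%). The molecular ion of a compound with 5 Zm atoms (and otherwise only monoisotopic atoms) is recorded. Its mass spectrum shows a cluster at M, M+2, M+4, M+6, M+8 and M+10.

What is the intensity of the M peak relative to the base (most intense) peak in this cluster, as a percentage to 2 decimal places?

2.54%

Term probabilities: M 0.0088, M+2 0.0692, M+4 0.2185, M+6 0.3451, M+8 0.2725, M+10 0.0861. Base peak = M+6.
P(M+6) = C(5,3) × 0.3877^2 × 0.6123^3 = 10 × 0.15031129 × 0.22955818 = 0.345052 (base)
P(M) = C(5,0) × 0.3877^5 × 0.6123^0 = 1 × 0.00875949 × 1.0000 = 0.008759
Relative intensity = 0.008759 / 0.345052 × 100 = 2.54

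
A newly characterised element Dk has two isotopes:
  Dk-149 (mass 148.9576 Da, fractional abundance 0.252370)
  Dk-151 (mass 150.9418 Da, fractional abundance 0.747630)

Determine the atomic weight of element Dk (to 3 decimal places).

Weight each isotope mass by its fractional abundance: 0.252370 × 148.9576 + 0.747630 × 150.9418
= 37.59243 + 112.84862 = 150.44105 Da

150.441 Da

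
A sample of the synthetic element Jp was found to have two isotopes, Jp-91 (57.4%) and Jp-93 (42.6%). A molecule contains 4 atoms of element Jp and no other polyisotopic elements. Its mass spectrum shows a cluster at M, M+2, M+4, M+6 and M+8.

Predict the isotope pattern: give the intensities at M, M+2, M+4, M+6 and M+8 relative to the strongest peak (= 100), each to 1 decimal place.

30.3 : 89.8 : 100.0 : 49.5 : 9.2

Each Jp atom is independently Jp-91 (p = 0.574) or Jp-93 (q = 0.426); the cluster is the binomial expansion (p + q)^4.
P(M) = 0.574^4 = 0.108554
P(M+2) = 4 × 0.574^3 × 0.426^1 = 0.322259
P(M+4) = 6 × 0.574^2 × 0.426^2 = 0.358752
P(M+6) = 4 × 0.574^1 × 0.426^3 = 0.177501
P(M+8) = 0.426^4 = 0.032934
The M+4 peak is largest (0.358752); scaling to 100 gives 30.3 : 89.8 : 100.0 : 49.5 : 9.2.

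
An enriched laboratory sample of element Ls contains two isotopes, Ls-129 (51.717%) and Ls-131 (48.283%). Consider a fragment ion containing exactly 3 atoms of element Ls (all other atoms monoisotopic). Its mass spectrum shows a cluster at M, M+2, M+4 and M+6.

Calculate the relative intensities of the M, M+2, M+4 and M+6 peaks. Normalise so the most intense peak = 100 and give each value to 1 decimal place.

35.7 : 100.0 : 93.4 : 29.1

The 3 Ls atoms are independent, so intensities follow the terms of (0.51717 + 0.48283)^3.
P(M) = 0.51717^3 = 0.138325
P(M+2) = 3 × 0.51717^2 × 0.48283^1 = 0.387420
P(M+4) = 3 × 0.51717^1 × 0.48283^2 = 0.361695
P(M+6) = 0.48283^3 = 0.112560
The M+2 peak is largest (0.387420); scaling to 100 gives 35.7 : 100.0 : 93.4 : 29.1.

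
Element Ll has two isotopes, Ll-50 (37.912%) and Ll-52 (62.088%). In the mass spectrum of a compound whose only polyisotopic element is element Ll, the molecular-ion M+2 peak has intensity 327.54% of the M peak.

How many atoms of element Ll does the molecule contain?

With n Ll atoms, P(M+2)/P(M) = C(n,1)·p^(n−1)q / p^n = n·q/p = n · 0.62088/0.37912.
n = 3.2754 × 0.37912/0.62088 = 2.00 ≈ 2

2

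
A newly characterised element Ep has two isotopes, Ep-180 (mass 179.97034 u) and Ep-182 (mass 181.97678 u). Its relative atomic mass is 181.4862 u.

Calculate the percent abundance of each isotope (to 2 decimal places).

Ep-180: 24.45%, Ep-182: 75.55%

With x = fraction of Ep-180 (so Ep-182 is 1 − x):
179.97034·x + 181.97678·(1 − x) = 181.4862
(179.97034 − 181.97678)·x = 181.4862 − 181.97678
x = -0.49058 / -2.00644 = 0.24450 → 24.45% Ep-180, 75.55% Ep-182.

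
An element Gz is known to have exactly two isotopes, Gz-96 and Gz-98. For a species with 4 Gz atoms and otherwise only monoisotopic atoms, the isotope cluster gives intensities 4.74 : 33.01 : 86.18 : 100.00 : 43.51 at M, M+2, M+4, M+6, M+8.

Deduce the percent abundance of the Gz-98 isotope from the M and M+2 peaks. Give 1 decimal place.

63.5%

If p is the fraction of Gz that is Gz-96, then I(M+2)/I(M) = [C(4,1)·p^3·(1−p)] / p^4 = 4·(1−p)/p = 33.01/4.74 = 6.9641
(1−p)/p = 6.9641/4 = 1.7410  ⇒  p = 1/(1 + 1.7410) = 0.3648
Gz-96: 36.5%, Gz-98: 63.5%.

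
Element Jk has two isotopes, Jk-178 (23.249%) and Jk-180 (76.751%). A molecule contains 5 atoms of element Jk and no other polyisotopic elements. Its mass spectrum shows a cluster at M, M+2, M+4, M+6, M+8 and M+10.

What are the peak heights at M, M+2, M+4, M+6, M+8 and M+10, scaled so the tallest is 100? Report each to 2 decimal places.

0.17 : 2.78 : 18.35 : 60.58 : 100.00 : 66.03

The 5 Jk atoms are independent, so intensities follow the terms of (0.23249 + 0.76751)^5.
P(M) = 0.23249^5 = 0.000679
P(M+2) = 5 × 0.23249^4 × 0.76751^1 = 0.011212
P(M+4) = 10 × 0.23249^3 × 0.76751^2 = 0.074025
P(M+6) = 10 × 0.23249^2 × 0.76751^3 = 0.244377
P(M+8) = 5 × 0.23249^1 × 0.76751^4 = 0.403376
P(M+10) = 0.76751^5 = 0.266330
The M+8 peak is largest (0.403376); scaling to 100 gives 0.17 : 2.78 : 18.35 : 60.58 : 100.00 : 66.03.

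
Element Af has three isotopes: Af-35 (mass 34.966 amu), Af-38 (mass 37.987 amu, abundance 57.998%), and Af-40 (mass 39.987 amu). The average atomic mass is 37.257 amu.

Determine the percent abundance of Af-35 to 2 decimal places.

31.27%

The remaining 42.002% is split between Af-35 (fraction x) and Af-40 (fraction 0.42002 − x).
Substituting: 34.966x + 39.987(0.42002 − x) = 15.22529974
(34.966 − 39.987)x = -1.57004  ⇒  x = 0.31269, y = 0.10733
Af-35: 31.27%, Af-40: 10.73%.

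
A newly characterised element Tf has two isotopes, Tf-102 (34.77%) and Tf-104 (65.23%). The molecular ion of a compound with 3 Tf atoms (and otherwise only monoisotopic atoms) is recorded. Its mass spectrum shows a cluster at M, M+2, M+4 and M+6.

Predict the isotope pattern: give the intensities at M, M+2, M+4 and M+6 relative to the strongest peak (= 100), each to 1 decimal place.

Expanding (0.3477 + 0.6523)^3:
P(M) = 0.3477^3 = 0.042035
P(M+2) = 3 × 0.3477^2 × 0.6523^1 = 0.236580
P(M+4) = 3 × 0.3477^1 × 0.6523^2 = 0.443834
P(M+6) = 0.6523^3 = 0.277551
The M+4 peak is largest (0.443834); scaling to 100 gives 9.5 : 53.3 : 100.0 : 62.5.

9.5 : 53.3 : 100.0 : 62.5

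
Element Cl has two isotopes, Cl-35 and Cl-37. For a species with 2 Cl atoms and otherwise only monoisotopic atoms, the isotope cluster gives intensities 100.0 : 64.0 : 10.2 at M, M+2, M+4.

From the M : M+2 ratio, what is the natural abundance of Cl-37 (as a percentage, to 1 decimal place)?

Write p for the Cl-35 fraction. I(M+2)/I(M) = [C(2,1)·p^1·(1−p)] / p^2 = 2·(1−p)/p = 64.0/100.0 = 0.6400
(1−p)/p = 0.6400/2 = 0.3200  ⇒  p = 1/(1 + 0.3200) = 0.7576
Cl-35: 75.8%, Cl-37: 24.2%.

24.2%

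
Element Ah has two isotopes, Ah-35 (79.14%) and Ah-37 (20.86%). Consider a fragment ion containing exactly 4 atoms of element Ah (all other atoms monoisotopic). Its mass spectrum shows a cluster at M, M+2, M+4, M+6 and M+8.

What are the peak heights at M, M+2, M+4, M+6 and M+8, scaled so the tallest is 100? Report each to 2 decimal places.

Expanding (0.7914 + 0.2086)^4:
P(M) = 0.7914^4 = 0.392269
P(M+2) = 4 × 0.7914^3 × 0.2086^1 = 0.413583
P(M+4) = 6 × 0.7914^2 × 0.2086^2 = 0.163520
P(M+6) = 4 × 0.7914^1 × 0.2086^3 = 0.028734
P(M+8) = 0.2086^4 = 0.001893
The M+2 peak is largest (0.413583); scaling to 100 gives 94.85 : 100.00 : 39.54 : 6.95 : 0.46.

94.85 : 100.00 : 39.54 : 6.95 : 0.46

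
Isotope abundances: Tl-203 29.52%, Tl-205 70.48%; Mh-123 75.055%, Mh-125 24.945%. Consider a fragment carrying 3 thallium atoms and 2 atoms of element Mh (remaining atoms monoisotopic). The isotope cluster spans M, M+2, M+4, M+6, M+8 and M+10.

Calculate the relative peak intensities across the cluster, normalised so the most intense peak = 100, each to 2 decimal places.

Thallium pattern (n=3): 0.02572463 : 0.18425524 : 0.43991564 : 0.35010449
Element Mh pattern (n=2): 0.5633253 : 0.37444939 : 0.0622253
Convolve the two distributions (both contribute in 2-u steps):
  M: 0.02572463×0.5633253 = 0.014491
  M+2: 0.02572463×0.37444939 + 0.18425524×0.5633253 = 0.113428
  M+4: 0.02572463×0.0622253 + 0.18425524×0.37444939 + 0.43991564×0.5633253 = 0.318411
  M+6: 0.18425524×0.0622253 + 0.43991564×0.37444939 + 0.35010449×0.5633253 = 0.373414
  M+8: 0.43991564×0.0622253 + 0.35010449×0.37444939 = 0.158470
  M+10: 0.35010449×0.0622253 = 0.021785
Scale to base peak (0.373414) = 100: 3.88 : 30.38 : 85.27 : 100.00 : 42.44 : 5.83

3.88 : 30.38 : 85.27 : 100.00 : 42.44 : 5.83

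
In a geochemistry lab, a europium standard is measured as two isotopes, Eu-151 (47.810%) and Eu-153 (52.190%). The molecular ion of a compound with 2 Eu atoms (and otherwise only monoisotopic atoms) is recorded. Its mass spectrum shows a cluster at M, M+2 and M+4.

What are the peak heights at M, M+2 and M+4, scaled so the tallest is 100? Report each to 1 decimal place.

Each Eu atom is independently Eu-151 (p = 0.47810) or Eu-153 (q = 0.52190); the cluster is the binomial expansion (p + q)^2.
P(M) = 0.47810^2 = 0.228580
P(M+2) = 2 × 0.47810^1 × 0.52190^1 = 0.499041
P(M+4) = 0.52190^2 = 0.272380
The M+2 peak is largest (0.499041); scaling to 100 gives 45.8 : 100.0 : 54.6.

45.8 : 100.0 : 54.6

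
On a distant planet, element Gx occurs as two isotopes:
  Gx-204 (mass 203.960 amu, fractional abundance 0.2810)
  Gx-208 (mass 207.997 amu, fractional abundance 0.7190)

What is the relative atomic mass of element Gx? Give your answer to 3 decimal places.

Weight each isotope mass by its fractional abundance: 0.2810 × 203.960 + 0.7190 × 207.997
= 57.3128 + 149.5498 = 206.8626 amu

206.863 amu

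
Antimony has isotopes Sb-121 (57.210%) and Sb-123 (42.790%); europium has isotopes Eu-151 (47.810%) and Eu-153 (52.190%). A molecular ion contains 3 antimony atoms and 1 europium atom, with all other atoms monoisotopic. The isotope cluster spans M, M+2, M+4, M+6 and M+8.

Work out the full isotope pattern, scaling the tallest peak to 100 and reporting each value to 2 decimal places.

Antimony pattern (n=3): 0.18724742 : 0.42015297 : 0.3142518 : 0.07834781
Europium pattern (n=1): 0.4781 : 0.5219
Convolve the two distributions (both contribute in 2-u steps):
  M: 0.18724742×0.4781 = 0.089523
  M+2: 0.18724742×0.5219 + 0.42015297×0.4781 = 0.298600
  M+4: 0.42015297×0.5219 + 0.3142518×0.4781 = 0.369522
  M+6: 0.3142518×0.5219 + 0.07834781×0.4781 = 0.201466
  M+8: 0.07834781×0.5219 = 0.040890
Scale to base peak (0.369522) = 100: 24.23 : 80.81 : 100.00 : 54.52 : 11.07

24.23 : 80.81 : 100.00 : 54.52 : 11.07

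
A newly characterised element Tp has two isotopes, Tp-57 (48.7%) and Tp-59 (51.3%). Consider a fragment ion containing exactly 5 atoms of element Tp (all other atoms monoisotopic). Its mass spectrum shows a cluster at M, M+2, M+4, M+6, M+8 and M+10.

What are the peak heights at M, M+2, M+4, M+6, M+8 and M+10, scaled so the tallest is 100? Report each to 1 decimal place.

The 5 Tp atoms are independent, so intensities follow the terms of (0.487 + 0.513)^5.
P(M) = 0.487^5 = 0.027393
P(M+2) = 5 × 0.487^4 × 0.513^1 = 0.144279
P(M+4) = 10 × 0.487^3 × 0.513^2 = 0.303964
P(M+6) = 10 × 0.487^2 × 0.513^3 = 0.320192
P(M+8) = 5 × 0.487^1 × 0.513^4 = 0.168643
P(M+10) = 0.513^5 = 0.035529
The M+6 peak is largest (0.320192); scaling to 100 gives 8.6 : 45.1 : 94.9 : 100.0 : 52.7 : 11.1.

8.6 : 45.1 : 94.9 : 100.0 : 52.7 : 11.1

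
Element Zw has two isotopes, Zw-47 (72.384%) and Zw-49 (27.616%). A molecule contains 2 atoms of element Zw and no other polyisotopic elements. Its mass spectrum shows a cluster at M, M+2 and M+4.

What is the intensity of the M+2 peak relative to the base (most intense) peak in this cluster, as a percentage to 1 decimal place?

Binomial terms of (0.72384 + 0.27616)^2: M 0.5239, M+2 0.3998, M+4 0.0763 → M is the base peak.
P(M) = C(2,0) × 0.72384^2 × 0.27616^0 = 1 × 0.52394435 × 1.0000 = 0.523944 (base)
P(M+2) = C(2,1) × 0.72384^1 × 0.27616^1 = 2 × 0.72384 × 0.27616 = 0.399791
Relative intensity = 0.399791 / 0.523944 × 100 = 76.3

76.3%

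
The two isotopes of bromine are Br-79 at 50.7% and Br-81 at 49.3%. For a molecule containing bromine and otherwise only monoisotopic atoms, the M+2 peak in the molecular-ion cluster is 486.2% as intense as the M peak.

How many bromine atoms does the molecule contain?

With n Br atoms, P(M+2)/P(M) = C(n,1)·p^(n−1)q / p^n = n·q/p = n · 0.493/0.507.
n = 4.862 × 0.507/0.493 = 5.00 ≈ 5

5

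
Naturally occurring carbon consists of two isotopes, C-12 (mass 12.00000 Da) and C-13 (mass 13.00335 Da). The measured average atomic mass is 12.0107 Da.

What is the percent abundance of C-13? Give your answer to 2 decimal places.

1.07%

With x = fraction of C-12 (so C-13 is 1 − x):
12.00000·x + 13.00335·(1 − x) = 12.0107
(12.00000 − 13.00335)·x = 12.0107 − 13.00335
x = -0.99265 / -1.00335 = 0.98934 → 98.93% C-12, 1.07% C-13.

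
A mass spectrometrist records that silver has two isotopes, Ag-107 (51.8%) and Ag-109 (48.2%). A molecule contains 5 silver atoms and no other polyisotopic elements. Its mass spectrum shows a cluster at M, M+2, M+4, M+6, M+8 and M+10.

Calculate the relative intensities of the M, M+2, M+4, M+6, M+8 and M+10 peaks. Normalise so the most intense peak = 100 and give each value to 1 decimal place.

Each Ag atom is independently Ag-107 (p = 0.518) or Ag-109 (q = 0.482); the cluster is the binomial expansion (p + q)^5.
P(M) = 0.518^5 = 0.037295
P(M+2) = 5 × 0.518^4 × 0.482^1 = 0.173515
P(M+4) = 10 × 0.518^3 × 0.482^2 = 0.322911
P(M+6) = 10 × 0.518^2 × 0.482^3 = 0.300470
P(M+8) = 5 × 0.518^1 × 0.482^4 = 0.139794
P(M+10) = 0.482^5 = 0.026016
The M+4 peak is largest (0.322911); scaling to 100 gives 11.5 : 53.7 : 100.0 : 93.1 : 43.3 : 8.1.

11.5 : 53.7 : 100.0 : 93.1 : 43.3 : 8.1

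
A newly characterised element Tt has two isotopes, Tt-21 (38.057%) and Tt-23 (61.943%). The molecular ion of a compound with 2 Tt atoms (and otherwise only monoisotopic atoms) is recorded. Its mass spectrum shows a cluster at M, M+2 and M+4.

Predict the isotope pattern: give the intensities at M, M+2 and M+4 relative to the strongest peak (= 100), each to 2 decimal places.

The 2 Tt atoms are independent, so intensities follow the terms of (0.38057 + 0.61943)^2.
P(M) = 0.38057^2 = 0.144834
P(M+2) = 2 × 0.38057^1 × 0.61943^1 = 0.471473
P(M+4) = 0.61943^2 = 0.383694
The M+2 peak is largest (0.471473); scaling to 100 gives 30.72 : 100.00 : 81.38.

30.72 : 100.00 : 81.38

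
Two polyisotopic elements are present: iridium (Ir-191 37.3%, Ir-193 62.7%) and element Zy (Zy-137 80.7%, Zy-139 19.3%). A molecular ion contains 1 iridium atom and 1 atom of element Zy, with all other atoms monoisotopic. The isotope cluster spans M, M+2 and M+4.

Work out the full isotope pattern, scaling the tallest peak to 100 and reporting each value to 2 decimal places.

Iridium pattern (n=1): 0.3730 : 0.6270
Element Zy pattern (n=1): 0.8070 : 0.1930
Convolve the two distributions (both contribute in 2-u steps):
  M: 0.3730×0.8070 = 0.301011
  M+2: 0.3730×0.1930 + 0.6270×0.8070 = 0.577978
  M+4: 0.6270×0.1930 = 0.121011
Scale to base peak (0.577978) = 100: 52.08 : 100.00 : 20.94

52.08 : 100.00 : 20.94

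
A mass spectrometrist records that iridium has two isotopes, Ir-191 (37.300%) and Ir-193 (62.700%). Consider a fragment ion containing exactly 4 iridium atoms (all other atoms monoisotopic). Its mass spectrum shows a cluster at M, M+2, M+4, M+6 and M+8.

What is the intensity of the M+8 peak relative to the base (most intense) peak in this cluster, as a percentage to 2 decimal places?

(0.37300 + 0.62700)^4 gives M 0.0194, M+2 0.1302, M+4 0.3282, M+6 0.3678, M+8 0.1546; the largest is M+6.
P(M+6) = C(4,3) × 0.37300^1 × 0.62700^3 = 4 × 0.3730 × 0.24649188 = 0.367766 (base)
P(M+8) = C(4,4) × 0.37300^0 × 0.62700^4 = 1 × 1.0000 × 0.15455041 = 0.154550
Relative intensity = 0.154550 / 0.367766 × 100 = 42.02

42.02%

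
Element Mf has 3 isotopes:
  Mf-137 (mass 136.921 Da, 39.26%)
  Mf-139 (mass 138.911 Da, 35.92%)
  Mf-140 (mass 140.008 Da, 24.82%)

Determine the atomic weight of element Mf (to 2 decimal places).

Ar = Σ fᵢ·mᵢ = 0.3926 × 136.921 + 0.3592 × 138.911 + 0.2482 × 140.008
= 53.7552 + 49.8968 + 34.7500 = 138.4020 Da

138.40 Da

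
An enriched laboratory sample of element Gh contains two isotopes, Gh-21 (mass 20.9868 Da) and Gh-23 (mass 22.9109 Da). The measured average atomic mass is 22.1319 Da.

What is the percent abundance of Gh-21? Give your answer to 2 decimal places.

40.49%

Writing the weighted mean with unknown fraction x of Gh-21:
20.9868·x + 22.9109·(1 − x) = 22.1319
(20.9868 − 22.9109)·x = 22.1319 − 22.9109
x = -0.7790 / -1.9241 = 0.40486 → 40.49% Gh-21, 59.51% Gh-23.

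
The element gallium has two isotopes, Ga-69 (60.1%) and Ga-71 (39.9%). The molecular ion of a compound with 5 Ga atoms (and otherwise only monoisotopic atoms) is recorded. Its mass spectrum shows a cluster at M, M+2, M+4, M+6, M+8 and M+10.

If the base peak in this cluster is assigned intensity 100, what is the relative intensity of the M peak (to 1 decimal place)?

Binomial terms of (0.601 + 0.399)^5: M 0.0784, M+2 0.2603, M+4 0.3456, M+6 0.2294, M+8 0.0762, M+10 0.0101 → M+4 is the base peak.
P(M+4) = C(5,2) × 0.601^3 × 0.399^2 = 10 × 0.2170818 × 0.159201 = 0.345596 (base)
P(M) = C(5,0) × 0.601^5 × 0.399^0 = 1 × 0.07841016 × 1.0000 = 0.078410
Relative intensity = 0.078410 / 0.345596 × 100 = 22.7

22.7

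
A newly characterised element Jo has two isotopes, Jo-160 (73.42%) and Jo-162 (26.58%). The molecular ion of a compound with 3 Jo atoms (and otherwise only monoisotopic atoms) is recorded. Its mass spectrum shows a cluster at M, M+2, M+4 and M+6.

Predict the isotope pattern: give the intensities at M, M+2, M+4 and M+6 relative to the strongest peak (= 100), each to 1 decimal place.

92.1 : 100.0 : 36.2 : 4.4

The 3 Jo atoms are independent, so intensities follow the terms of (0.7342 + 0.2658)^3.
P(M) = 0.7342^3 = 0.395770
P(M+2) = 3 × 0.7342^2 × 0.2658^1 = 0.429838
P(M+4) = 3 × 0.7342^1 × 0.2658^2 = 0.155613
P(M+6) = 0.2658^3 = 0.018779
The M+2 peak is largest (0.429838); scaling to 100 gives 92.1 : 100.0 : 36.2 : 4.4.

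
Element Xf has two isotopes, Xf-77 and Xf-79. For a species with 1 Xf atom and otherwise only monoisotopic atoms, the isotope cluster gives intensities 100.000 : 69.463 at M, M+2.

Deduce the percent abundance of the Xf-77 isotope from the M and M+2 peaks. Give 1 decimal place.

If p is the fraction of Xf that is Xf-77, then I(M+2)/I(M) = [C(1,1)·p^0·(1−p)] / p^1 = 1·(1−p)/p = 69.463/100.000 = 0.6946
(1−p)/p = 0.6946/1 = 0.6946  ⇒  p = 1/(1 + 0.6946) = 0.5901
Xf-77: 59.0%, Xf-79: 41.0%.

59.0%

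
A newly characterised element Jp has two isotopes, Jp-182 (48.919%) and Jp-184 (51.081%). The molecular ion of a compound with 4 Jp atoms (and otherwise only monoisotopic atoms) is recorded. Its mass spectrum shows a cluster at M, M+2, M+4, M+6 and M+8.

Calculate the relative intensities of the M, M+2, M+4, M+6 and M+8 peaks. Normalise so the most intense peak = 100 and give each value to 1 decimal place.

15.3 : 63.8 : 100.0 : 69.6 : 18.2

The 4 Jp atoms are independent, so intensities follow the terms of (0.48919 + 0.51081)^4.
P(M) = 0.48919^4 = 0.057268
P(M+2) = 4 × 0.48919^3 × 0.51081^1 = 0.239195
P(M+4) = 6 × 0.48919^2 × 0.51081^2 = 0.374650
P(M+6) = 4 × 0.48919^1 × 0.51081^3 = 0.260805
P(M+8) = 0.51081^4 = 0.068083
The M+4 peak is largest (0.374650); scaling to 100 gives 15.3 : 63.8 : 100.0 : 69.6 : 18.2.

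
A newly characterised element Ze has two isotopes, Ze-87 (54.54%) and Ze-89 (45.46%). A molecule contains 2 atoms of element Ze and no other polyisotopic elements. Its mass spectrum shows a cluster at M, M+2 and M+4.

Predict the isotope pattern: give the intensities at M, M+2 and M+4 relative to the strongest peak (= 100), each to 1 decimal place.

60.0 : 100.0 : 41.7

The 2 Ze atoms are independent, so intensities follow the terms of (0.5454 + 0.4546)^2.
P(M) = 0.5454^2 = 0.297461
P(M+2) = 2 × 0.5454^1 × 0.4546^1 = 0.495878
P(M+4) = 0.4546^2 = 0.206661
The M+2 peak is largest (0.495878); scaling to 100 gives 60.0 : 100.0 : 41.7.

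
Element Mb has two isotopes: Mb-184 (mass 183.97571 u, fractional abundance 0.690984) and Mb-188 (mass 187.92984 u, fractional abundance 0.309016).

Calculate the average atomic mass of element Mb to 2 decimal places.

185.20 u

Ar = Σ fᵢ·mᵢ = 0.690984 × 183.97571 + 0.309016 × 187.92984
= 127.124272 + 58.073327 = 185.197599 u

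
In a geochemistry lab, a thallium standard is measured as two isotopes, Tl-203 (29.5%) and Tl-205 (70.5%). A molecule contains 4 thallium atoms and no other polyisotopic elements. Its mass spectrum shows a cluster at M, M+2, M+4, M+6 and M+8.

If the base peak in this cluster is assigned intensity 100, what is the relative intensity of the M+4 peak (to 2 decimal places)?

Binomial terms of (0.295 + 0.705)^4: M 0.0076, M+2 0.0724, M+4 0.2595, M+6 0.4135, M+8 0.2470 → M+6 is the base peak.
P(M+6) = C(4,3) × 0.295^1 × 0.705^3 = 4 × 0.2950 × 0.35040263 = 0.413475 (base)
P(M+4) = C(4,2) × 0.295^2 × 0.705^2 = 6 × 0.087025 × 0.497025 = 0.259522
Relative intensity = 0.259522 / 0.413475 × 100 = 62.77

62.77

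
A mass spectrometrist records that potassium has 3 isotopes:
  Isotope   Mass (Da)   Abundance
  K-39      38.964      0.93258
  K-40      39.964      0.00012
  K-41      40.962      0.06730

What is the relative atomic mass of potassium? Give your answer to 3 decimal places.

39.099 Da

Average mass = Σ (abundance × isotope mass) = 0.93258 × 38.964 + 0.00012 × 39.964 + 0.06730 × 40.962
= 36.3370 + 0.0048 + 2.7567 = 39.0985 Da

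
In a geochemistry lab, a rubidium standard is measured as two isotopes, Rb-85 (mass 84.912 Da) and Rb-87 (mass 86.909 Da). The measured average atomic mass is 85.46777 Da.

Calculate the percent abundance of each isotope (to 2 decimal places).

Rb-85: 72.17%, Rb-87: 27.83%

Writing the weighted mean with unknown fraction x of Rb-85:
84.912·x + 86.909·(1 − x) = 85.46777
(84.912 − 86.909)·x = 85.46777 − 86.909
x = -1.44123 / -1.997 = 0.72170 → 72.17% Rb-85, 27.83% Rb-87.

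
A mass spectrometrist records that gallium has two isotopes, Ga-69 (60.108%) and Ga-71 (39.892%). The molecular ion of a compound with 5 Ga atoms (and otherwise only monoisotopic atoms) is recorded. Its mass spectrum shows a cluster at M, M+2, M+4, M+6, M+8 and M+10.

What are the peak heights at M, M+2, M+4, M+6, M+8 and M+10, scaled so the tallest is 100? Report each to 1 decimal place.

The 5 Ga atoms are independent, so intensities follow the terms of (0.60108 + 0.39892)^5.
P(M) = 0.60108^5 = 0.078462
P(M+2) = 5 × 0.60108^4 × 0.39892^1 = 0.260366
P(M+4) = 10 × 0.60108^3 × 0.39892^2 = 0.345596
P(M+6) = 10 × 0.60108^2 × 0.39892^3 = 0.229362
P(M+8) = 5 × 0.60108^1 × 0.39892^4 = 0.076111
P(M+10) = 0.39892^5 = 0.010103
The M+4 peak is largest (0.345596); scaling to 100 gives 22.7 : 75.3 : 100.0 : 66.4 : 22.0 : 2.9.

22.7 : 75.3 : 100.0 : 66.4 : 22.0 : 2.9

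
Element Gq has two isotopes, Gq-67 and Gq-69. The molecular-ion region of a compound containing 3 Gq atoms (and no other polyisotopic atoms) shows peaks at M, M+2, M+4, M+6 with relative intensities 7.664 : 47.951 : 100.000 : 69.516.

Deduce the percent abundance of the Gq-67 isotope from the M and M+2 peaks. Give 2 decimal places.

Write p for the Gq-67 fraction. I(M+2)/I(M) = [C(3,1)·p^2·(1−p)] / p^3 = 3·(1−p)/p = 47.951/7.664 = 6.2567
(1−p)/p = 6.2567/3 = 2.0856  ⇒  p = 1/(1 + 2.0856) = 0.3241
Gq-67: 32.41%, Gq-69: 67.59%.

32.41%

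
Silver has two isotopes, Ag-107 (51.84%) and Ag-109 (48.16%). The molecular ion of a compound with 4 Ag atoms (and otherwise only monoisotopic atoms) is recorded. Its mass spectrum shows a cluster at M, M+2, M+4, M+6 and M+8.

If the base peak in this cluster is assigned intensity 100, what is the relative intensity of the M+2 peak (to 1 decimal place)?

71.8

Term probabilities: M 0.0722, M+2 0.2684, M+4 0.3740, M+6 0.2316, M+8 0.0538. Base peak = M+4.
P(M+4) = C(4,2) × 0.5184^2 × 0.4816^2 = 6 × 0.26873856 × 0.23193856 = 0.373985 (base)
P(M+2) = C(4,1) × 0.5184^3 × 0.4816^1 = 4 × 0.13931407 × 0.4816 = 0.268375
Relative intensity = 0.268375 / 0.373985 × 100 = 71.8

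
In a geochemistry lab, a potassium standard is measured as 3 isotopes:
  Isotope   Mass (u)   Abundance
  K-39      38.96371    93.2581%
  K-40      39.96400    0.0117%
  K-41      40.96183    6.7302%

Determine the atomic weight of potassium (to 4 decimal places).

The abundance-weighted mean is 0.932581 × 38.96371 + 0.000117 × 39.96400 + 0.067302 × 40.96183
= 36.336816 + 0.004676 + 2.756813 = 39.098305 u

39.0983 u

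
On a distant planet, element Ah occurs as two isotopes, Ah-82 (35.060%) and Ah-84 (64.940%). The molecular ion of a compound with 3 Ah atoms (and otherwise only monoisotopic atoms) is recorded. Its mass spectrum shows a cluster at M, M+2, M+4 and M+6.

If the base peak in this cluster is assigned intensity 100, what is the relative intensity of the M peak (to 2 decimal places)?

9.72

(0.35060 + 0.64940)^3 gives M 0.0431, M+2 0.2395, M+4 0.4436, M+6 0.2739; the largest is M+4.
P(M+4) = C(3,2) × 0.35060^1 × 0.64940^2 = 3 × 0.3506 × 0.42172036 = 0.443565 (base)
P(M) = C(3,0) × 0.35060^3 × 0.64940^0 = 1 × 0.04309588 × 1.0000 = 0.043096
Relative intensity = 0.043096 / 0.443565 × 100 = 9.72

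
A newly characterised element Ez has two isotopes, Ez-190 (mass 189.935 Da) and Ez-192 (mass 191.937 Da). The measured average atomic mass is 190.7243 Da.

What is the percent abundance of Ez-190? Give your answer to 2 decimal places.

60.57%

Writing the weighted mean with unknown fraction x of Ez-190:
189.935·x + 191.937·(1 − x) = 190.7243
(189.935 − 191.937)·x = 190.7243 − 191.937
x = -1.2127 / -2.002 = 0.60574 → 60.57% Ez-190, 39.43% Ez-192.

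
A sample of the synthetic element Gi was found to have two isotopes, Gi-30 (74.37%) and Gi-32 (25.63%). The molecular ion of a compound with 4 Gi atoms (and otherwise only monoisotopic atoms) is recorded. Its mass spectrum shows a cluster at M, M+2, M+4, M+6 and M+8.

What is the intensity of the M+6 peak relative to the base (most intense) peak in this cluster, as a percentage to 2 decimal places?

11.88%

Term probabilities: M 0.3059, M+2 0.4217, M+4 0.2180, M+6 0.0501, M+8 0.0043. Base peak = M+2.
P(M+2) = C(4,1) × 0.7437^3 × 0.2563^1 = 4 × 0.4113328 × 0.2563 = 0.421698 (base)
P(M+6) = C(4,3) × 0.7437^1 × 0.2563^3 = 4 × 0.7437 × 0.01683627 = 0.050085
Relative intensity = 0.050085 / 0.421698 × 100 = 11.88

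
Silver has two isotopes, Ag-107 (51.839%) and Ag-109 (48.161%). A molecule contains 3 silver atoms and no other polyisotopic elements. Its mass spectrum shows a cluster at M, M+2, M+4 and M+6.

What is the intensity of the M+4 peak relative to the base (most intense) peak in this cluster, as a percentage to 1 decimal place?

92.9%

Term probabilities: M 0.1393, M+2 0.3883, M+4 0.3607, M+6 0.1117. Base peak = M+2.
P(M+2) = C(3,1) × 0.51839^2 × 0.48161^1 = 3 × 0.26872819 × 0.48161 = 0.388267 (base)
P(M+4) = C(3,2) × 0.51839^1 × 0.48161^2 = 3 × 0.51839 × 0.23194819 = 0.360719
Relative intensity = 0.360719 / 0.388267 × 100 = 92.9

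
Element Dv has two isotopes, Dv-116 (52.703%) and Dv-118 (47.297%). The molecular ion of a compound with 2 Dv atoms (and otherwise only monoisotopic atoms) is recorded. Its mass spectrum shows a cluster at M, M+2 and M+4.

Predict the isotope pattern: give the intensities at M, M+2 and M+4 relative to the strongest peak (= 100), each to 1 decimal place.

The 2 Dv atoms are independent, so intensities follow the terms of (0.52703 + 0.47297)^2.
P(M) = 0.52703^2 = 0.277761
P(M+2) = 2 × 0.52703^1 × 0.47297^1 = 0.498539
P(M+4) = 0.47297^2 = 0.223701
The M+2 peak is largest (0.498539); scaling to 100 gives 55.7 : 100.0 : 44.9.

55.7 : 100.0 : 44.9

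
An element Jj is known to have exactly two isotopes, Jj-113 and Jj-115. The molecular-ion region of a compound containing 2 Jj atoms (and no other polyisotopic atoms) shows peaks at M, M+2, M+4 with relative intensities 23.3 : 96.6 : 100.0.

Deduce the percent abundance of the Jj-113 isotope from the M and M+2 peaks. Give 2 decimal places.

Write p for the Jj-113 fraction. I(M+2)/I(M) = [C(2,1)·p^1·(1−p)] / p^2 = 2·(1−p)/p = 96.6/23.3 = 4.1459
(1−p)/p = 4.1459/2 = 2.0730  ⇒  p = 1/(1 + 2.0730) = 0.3254
Jj-113: 32.54%, Jj-115: 67.46%.

32.54%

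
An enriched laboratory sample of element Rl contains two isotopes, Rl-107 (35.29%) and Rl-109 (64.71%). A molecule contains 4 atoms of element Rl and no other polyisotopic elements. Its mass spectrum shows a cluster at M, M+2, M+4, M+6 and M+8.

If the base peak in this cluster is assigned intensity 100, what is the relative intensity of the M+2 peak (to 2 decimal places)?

Binomial terms of (0.3529 + 0.6471)^4: M 0.0155, M+2 0.1138, M+4 0.3129, M+6 0.3825, M+8 0.1753 → M+6 is the base peak.
P(M+6) = C(4,3) × 0.3529^1 × 0.6471^3 = 4 × 0.3529 × 0.27096563 = 0.382495 (base)
P(M+2) = C(4,1) × 0.3529^3 × 0.6471^1 = 4 × 0.0439496 × 0.6471 = 0.113759
Relative intensity = 0.113759 / 0.382495 × 100 = 29.74

29.74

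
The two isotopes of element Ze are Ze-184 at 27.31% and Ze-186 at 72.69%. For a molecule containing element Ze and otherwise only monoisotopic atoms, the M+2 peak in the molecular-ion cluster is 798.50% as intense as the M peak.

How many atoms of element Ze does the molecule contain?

3

The M+2/M ratio from n Ze atoms is n · q/p = n · 0.7269/0.2731.
n = 7.9850 × 0.2731/0.7269 = 3.00 ≈ 3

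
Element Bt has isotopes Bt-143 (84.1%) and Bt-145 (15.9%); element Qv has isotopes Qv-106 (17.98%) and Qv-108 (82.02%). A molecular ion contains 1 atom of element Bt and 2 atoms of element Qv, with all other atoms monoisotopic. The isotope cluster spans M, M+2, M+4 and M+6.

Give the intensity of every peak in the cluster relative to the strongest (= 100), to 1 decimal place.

4.4 : 41.3 : 100.0 : 17.5

Element Bt pattern (n=1): 0.8410 : 0.1590
Element Qv pattern (n=2): 0.03232804 : 0.29494392 : 0.67272804
Convolve the two distributions (both contribute in 2-u steps):
  M: 0.8410×0.03232804 = 0.027188
  M+2: 0.8410×0.29494392 + 0.1590×0.03232804 = 0.253188
  M+4: 0.8410×0.67272804 + 0.1590×0.29494392 = 0.612660
  M+6: 0.1590×0.67272804 = 0.106964
Scale to base peak (0.612660) = 100: 4.4 : 41.3 : 100.0 : 17.5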